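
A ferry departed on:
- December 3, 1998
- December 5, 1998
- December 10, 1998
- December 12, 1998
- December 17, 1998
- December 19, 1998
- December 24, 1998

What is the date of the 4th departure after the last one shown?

January 7, 1999

The gap pattern 2, 5, 2, 5, 2, 5 repeats every 2 events.
These are the Thursdays and Saturdays of each week.
Next Saturday: December 26, 1998.
Next Thursday: December 31, 1998.
The following Saturday is January 2, 1999.
Next Thursday: January 7, 1999.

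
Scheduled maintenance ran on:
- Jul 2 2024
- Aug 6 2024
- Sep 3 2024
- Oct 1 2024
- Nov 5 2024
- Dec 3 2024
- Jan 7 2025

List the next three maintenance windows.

Feb 4 2025, Mar 4 2025, Apr 1 2025

All dates are Tuesdays, 35, 28, 28, 35, 28, 35 days apart.
Specifically, the 1st Tuesday of each month.
February 2025 — 1st Tuesday is Feb 4 2025.
1st Tuesday of March 2025: Mar 4 2025.
1st Tuesday of April 2025: Apr 1 2025.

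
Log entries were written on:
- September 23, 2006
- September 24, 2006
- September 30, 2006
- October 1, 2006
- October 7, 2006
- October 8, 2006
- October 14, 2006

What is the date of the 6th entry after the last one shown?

November 4, 2006

The gap pattern 1, 6, 1, 6, 1, 6 repeats every 2 events.
These are the Saturdays and Sundays of each week.
The following Sunday is October 15, 2006.
The following Saturday is October 21, 2006.
The following Sunday is October 22, 2006.
The following Saturday is October 28, 2006.
Next Sunday: October 29, 2006.
The following Saturday is November 4, 2006.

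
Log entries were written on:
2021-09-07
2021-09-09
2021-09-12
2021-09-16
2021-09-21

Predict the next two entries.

Intervals are 2, 3, 4, 5 days — an arithmetic progression with common difference 1.
Next gap: 6 days. 2021-09-21 + 6 days = 2021-09-27.
Next gap: 7 days. 2021-09-27 + 7 days = 2021-10-04.

2021-09-27, 2021-10-04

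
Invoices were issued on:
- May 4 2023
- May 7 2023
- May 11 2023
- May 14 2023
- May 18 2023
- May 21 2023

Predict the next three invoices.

May 25 2023, May 28 2023, Jun 1 2023

The gap pattern 3, 4, 3, 4, 3 repeats every 2 events.
These are the Thursdays and Sundays of each week.
The following Thursday is May 25 2023.
The following Sunday is May 28 2023.
The following Thursday is Jun 1 2023.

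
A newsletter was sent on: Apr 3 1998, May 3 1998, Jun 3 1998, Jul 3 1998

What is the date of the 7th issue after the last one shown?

Feb 3 1999

The day-of-month is always 3 (30, 31, 30 days between events).
So this recurs on the 3rd of each month.
Next: August 1998 → Aug 3 1998.
Next: September 1998 → Sep 3 1998.
Next: October 1998 → Oct 3 1998.
Next: November 1998 → Nov 3 1998.
Next: December 1998 → Dec 3 1998.
January 1999: Jan 3 1999.
February 1999: Feb 3 1999.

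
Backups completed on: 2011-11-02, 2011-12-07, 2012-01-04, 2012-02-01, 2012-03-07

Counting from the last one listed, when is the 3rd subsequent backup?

These are Wednesdays at 28- or 35-day spacing (35, 28, 28, 35).
The pattern: 1st Wednesday of the month.
1st Wednesday of April 2012: 2012-04-04.
1st Wednesday of May 2012: 2012-05-02.
June 2012 — 1st Wednesday is 2012-06-06.

2012-06-06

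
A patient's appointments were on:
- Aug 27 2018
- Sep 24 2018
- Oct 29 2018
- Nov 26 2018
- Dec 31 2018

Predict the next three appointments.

Jan 28 2019, Feb 25 2019, Mar 25 2019

These are Mondays with 28, 35, 28, 35-day gaps.
Each is the final Monday of its month — Oct 29 2018 is past the 28th, so '4th Monday' doesn't fit.
January 2019 ends with Monday Jan 28 2019.
February 2019 ends with Monday Feb 25 2019.
March 2019 ends with Monday Mar 25 2019.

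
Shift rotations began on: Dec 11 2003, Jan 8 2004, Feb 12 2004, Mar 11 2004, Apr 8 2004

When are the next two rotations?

May 13 2004, Jun 10 2004

All dates are Thursdays, 28, 35, 28, 28 days apart.
Specifically, the 2nd Thursday of each month.
May 2004 — 2nd Thursday is May 13 2004.
June 2004 — 2nd Thursday is Jun 10 2004.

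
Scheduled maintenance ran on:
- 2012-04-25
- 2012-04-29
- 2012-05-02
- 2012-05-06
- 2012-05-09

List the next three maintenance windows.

2012-05-13, 2012-05-16, 2012-05-20

The gap pattern 4, 3, 4, 3 repeats every 2 events.
These are the Wednesdays and Sundays of each week.
The following Sunday is 2012-05-13.
The following Wednesday is 2012-05-16.
The following Sunday is 2012-05-20.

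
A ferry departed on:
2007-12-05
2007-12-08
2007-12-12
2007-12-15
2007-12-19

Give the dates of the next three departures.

The gap pattern 3, 4, 3, 4 repeats every 2 events.
These are the Wednesdays and Saturdays of each week.
Next Saturday: 2007-12-22.
The following Wednesday is 2007-12-26.
Next Saturday: 2007-12-29.

2007-12-22, 2007-12-26, 2007-12-29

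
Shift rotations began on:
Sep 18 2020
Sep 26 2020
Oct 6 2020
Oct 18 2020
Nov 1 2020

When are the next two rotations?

Nov 17 2020, Dec 5 2020

Gaps: 8, 10, 12, 14 days — each gap is 2 larger than the previous one.
Next gap: 16 days. Nov 1 2020 + 16 days = Nov 17 2020.
Next gap: 18 days. Nov 17 2020 + 18 days = Dec 5 2020.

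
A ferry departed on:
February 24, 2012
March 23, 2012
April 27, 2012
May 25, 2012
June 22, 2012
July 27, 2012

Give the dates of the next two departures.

All dates are Fridays, 28, 35, 28, 28, 35 days apart.
Specifically, the 4th Friday of each month.
4th Friday of August 2012: August 24, 2012.
September 2012 — 4th Friday is September 28, 2012.

August 24, 2012; September 28, 2012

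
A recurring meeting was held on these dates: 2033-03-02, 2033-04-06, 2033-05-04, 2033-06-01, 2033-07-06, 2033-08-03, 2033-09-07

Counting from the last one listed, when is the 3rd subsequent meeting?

Gaps: 35, 28, 28, 35, 28, 35 days — a mix of 28 and 35. Every date is a Wednesday.
Each is the 1st Wednesday of its month.
1st Wednesday of October 2033: 2033-10-05.
November 2033 — 1st Wednesday is 2033-11-02.
December 2033 — 1st Wednesday is 2033-12-07.

2033-12-07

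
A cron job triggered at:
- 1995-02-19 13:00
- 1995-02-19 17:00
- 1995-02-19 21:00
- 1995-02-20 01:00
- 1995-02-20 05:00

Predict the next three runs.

The interval is a steady 4 hours (4, 4, 4, 4).
1995-02-20 05:00 + 4 h = 1995-02-20 09:00.
1995-02-20 09:00 + 4 h = 1995-02-20 13:00.
1995-02-20 13:00 + 4 h = 1995-02-20 17:00.

1995-02-20 09:00, 1995-02-20 13:00, 1995-02-20 17:00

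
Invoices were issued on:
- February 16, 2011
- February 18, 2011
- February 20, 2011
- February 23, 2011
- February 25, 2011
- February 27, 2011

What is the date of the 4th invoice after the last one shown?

Every event lands on a Wednesday or Friday or Sunday (gaps cycle 2, 2, 3, 2, 2).
So the schedule is: every Wednesday, Friday and Sunday.
The following Wednesday is March 2, 2011.
The following Friday is March 4, 2011.
Next Sunday: March 6, 2011.
Next Wednesday: March 9, 2011.

March 9, 2011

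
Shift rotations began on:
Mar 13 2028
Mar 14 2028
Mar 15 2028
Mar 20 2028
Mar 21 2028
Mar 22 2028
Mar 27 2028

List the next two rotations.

Gaps: 1, 1, 5, 1, 1, 5 days — not constant, but cyclic with period 3.
The events fall on every Monday, Tuesday and Wednesday.
The following Tuesday is Mar 28 2028.
The following Wednesday is Mar 29 2028.

Mar 28 2028, Mar 29 2028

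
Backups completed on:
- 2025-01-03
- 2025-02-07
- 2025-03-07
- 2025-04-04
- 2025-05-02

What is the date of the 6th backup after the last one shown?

All dates are Fridays, 35, 28, 28, 28 days apart.
Specifically, the 1st Friday of each month.
1st Friday of June 2025: 2025-06-06.
1st Friday of July 2025: 2025-07-04.
1st Friday of August 2025: 2025-08-01.
September 2025 — 1st Friday is 2025-09-05.
1st Friday of October 2025: 2025-10-03.
November 2025 — 1st Friday is 2025-11-07.

2025-11-07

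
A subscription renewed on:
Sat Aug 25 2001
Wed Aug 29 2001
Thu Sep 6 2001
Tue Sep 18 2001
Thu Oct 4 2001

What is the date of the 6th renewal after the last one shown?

The spacing grows by 4 each time: 4, 8, 12, 16 days.
Next gap: 20 days. Thu Oct 4 2001 + 20 days = Wed Oct 24 2001.
Next gap: 24 days. Wed Oct 24 2001 + 24 days = Sat Nov 17 2001.
Next gap: 28 days. Sat Nov 17 2001 + 28 days = Sat Dec 15 2001.
Next gap: 32 days. Sat Dec 15 2001 + 32 days = Wed Jan 16 2002.
Next gap: 36 days. Wed Jan 16 2002 + 36 days = Thu Feb 21 2002.
Next gap: 40 days. Thu Feb 21 2002 + 40 days = Tue Apr 2 2002.

Tue Apr 2 2002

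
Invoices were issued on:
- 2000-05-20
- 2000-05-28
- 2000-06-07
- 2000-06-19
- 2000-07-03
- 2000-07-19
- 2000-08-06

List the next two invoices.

Intervals are 8, 10, 12, 14, 16, 18 days — an arithmetic progression with common difference 2.
Next gap: 20 days. 2000-08-06 + 20 days = 2000-08-26.
Next gap: 22 days. 2000-08-26 + 22 days = 2000-09-17.

2000-08-26, 2000-09-17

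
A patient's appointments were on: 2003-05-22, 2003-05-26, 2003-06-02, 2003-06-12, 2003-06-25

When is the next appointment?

Gaps: 4, 7, 10, 13 days — each gap is 3 larger than the previous one.
Next gap: 16 days. 2003-06-25 + 16 days = 2003-07-11.

2003-07-11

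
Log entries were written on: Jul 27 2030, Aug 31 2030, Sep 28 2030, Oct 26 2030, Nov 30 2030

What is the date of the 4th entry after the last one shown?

These are Saturdays with 35, 28, 28, 35-day gaps.
Each is the final Saturday of its month — Aug 31 2030 is past the 28th, so '4th Saturday' doesn't fit.
December 2030 ends with Saturday Dec 28 2030.
January 2031 ends with Saturday Jan 25 2031.
February 2031 ends with Saturday Feb 22 2031.
March 2031 ends with Saturday Mar 29 2031.

Mar 29 2031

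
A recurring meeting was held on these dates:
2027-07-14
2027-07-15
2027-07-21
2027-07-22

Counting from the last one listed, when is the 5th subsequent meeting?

Gaps: 1, 6, 1 days — not constant, but cyclic with period 2.
The events fall on every Wednesday and Thursday.
The following Wednesday is 2027-07-28.
The following Thursday is 2027-07-29.
The following Wednesday is 2027-08-04.
The following Thursday is 2027-08-05.
The following Wednesday is 2027-08-11.

2027-08-11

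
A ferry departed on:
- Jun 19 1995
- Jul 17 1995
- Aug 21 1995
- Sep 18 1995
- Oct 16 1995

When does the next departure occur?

Nov 20 1995

These are Mondays at 28- or 35-day spacing (28, 35, 28, 28).
The pattern: 3rd Monday of the month.
3rd Monday of November 1995: Nov 20 1995.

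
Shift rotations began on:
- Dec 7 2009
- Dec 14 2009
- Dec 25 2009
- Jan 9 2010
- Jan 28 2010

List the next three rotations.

Gaps: 7, 11, 15, 19 days — each gap is 4 larger than the previous one.
Next gap: 23 days. Jan 28 2010 + 23 days = Feb 20 2010.
Next gap: 27 days. Feb 20 2010 + 27 days = Mar 19 2010.
Next gap: 31 days. Mar 19 2010 + 31 days = Apr 19 2010.

Feb 20 2010, Mar 19 2010, Apr 19 2010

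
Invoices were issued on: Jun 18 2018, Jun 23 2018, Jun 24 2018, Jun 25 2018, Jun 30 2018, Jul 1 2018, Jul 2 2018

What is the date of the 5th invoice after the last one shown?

Jul 15 2018

Every event lands on a Monday or Saturday or Sunday (gaps cycle 5, 1, 1, 5, 1, 1).
So the schedule is: every Monday, Saturday and Sunday.
Next Saturday: Jul 7 2018.
Next Sunday: Jul 8 2018.
The following Monday is Jul 9 2018.
The following Saturday is Jul 14 2018.
Next Sunday: Jul 15 2018.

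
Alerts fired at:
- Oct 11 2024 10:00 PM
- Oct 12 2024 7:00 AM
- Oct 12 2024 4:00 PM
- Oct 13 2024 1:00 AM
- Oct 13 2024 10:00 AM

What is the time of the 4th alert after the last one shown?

Oct 14 2024 10:00 PM

The interval is a steady 9 hours (9, 9, 9, 9).
Oct 13 2024 10:00 AM + 9 h = Oct 13 2024 7:00 PM.
Oct 13 2024 7:00 PM + 9 h = Oct 14 2024 4:00 AM.
Oct 14 2024 4:00 AM + 9 h = Oct 14 2024 1:00 PM.
Oct 14 2024 1:00 PM + 9 h = Oct 14 2024 10:00 PM.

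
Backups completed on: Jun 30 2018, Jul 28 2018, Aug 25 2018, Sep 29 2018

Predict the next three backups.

Oct 27 2018, Nov 24 2018, Dec 29 2018

Every date is a Saturday; gaps 28, 28, 35 days.
Each is the last Saturday of its month (at least one falls on the 29th or later, ruling out '4th Saturday').
October 2018 ends with Saturday Oct 27 2018.
Last Saturday of November 2018: Nov 24 2018.
December 2018 ends with Saturday Dec 29 2018.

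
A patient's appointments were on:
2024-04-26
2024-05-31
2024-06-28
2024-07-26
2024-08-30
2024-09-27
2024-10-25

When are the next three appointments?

All Fridays; the gaps (35, 28, 28, 35, 28, 28) vary with month length.
This is the last Friday of each month.
Last Friday of November 2024: 2024-11-29.
Last Friday of December 2024: 2024-12-27.
Last Friday of January 2025: 2025-01-31.

2024-11-29, 2024-12-27, 2025-01-31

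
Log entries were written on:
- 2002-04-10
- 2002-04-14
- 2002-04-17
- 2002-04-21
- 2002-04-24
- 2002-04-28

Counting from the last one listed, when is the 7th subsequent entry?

The gap pattern 4, 3, 4, 3, 4 repeats every 2 events.
These are the Wednesdays and Sundays of each week.
Next Wednesday: 2002-05-01.
Next Sunday: 2002-05-05.
Next Wednesday: 2002-05-08.
Next Sunday: 2002-05-12.
Next Wednesday: 2002-05-15.
The following Sunday is 2002-05-19.
The following Wednesday is 2002-05-22.

2002-05-22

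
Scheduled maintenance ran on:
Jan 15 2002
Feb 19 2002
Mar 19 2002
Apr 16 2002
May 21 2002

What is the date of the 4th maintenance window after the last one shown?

These are Tuesdays at 28- or 35-day spacing (35, 28, 28, 35).
The pattern: 3rd Tuesday of the month.
3rd Tuesday of June 2002: Jun 18 2002.
3rd Tuesday of July 2002: Jul 16 2002.
August 2002 — 3rd Tuesday is Aug 20 2002.
September 2002 — 3rd Tuesday is Sep 17 2002.

Sep 17 2002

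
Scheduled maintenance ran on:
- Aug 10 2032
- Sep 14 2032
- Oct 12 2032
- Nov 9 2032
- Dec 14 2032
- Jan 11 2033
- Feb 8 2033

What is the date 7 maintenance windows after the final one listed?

These are Tuesdays at 28- or 35-day spacing (35, 28, 28, 35, 28, 28).
The pattern: 2nd Tuesday of the month.
March 2033 — 2nd Tuesday is Mar 8 2033.
April 2033 — 2nd Tuesday is Apr 12 2033.
May 2033 — 2nd Tuesday is May 10 2033.
June 2033 — 2nd Tuesday is Jun 14 2033.
July 2033 — 2nd Tuesday is Jul 12 2033.
August 2033 — 2nd Tuesday is Aug 9 2033.
September 2033 — 2nd Tuesday is Sep 13 2033.

Sep 13 2033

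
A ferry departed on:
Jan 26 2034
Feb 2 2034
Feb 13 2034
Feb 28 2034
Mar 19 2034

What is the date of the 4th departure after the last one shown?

Jul 13 2034

The spacing grows by 4 each time: 7, 11, 15, 19 days.
Next gap: 23 days. Mar 19 2034 + 23 days = Apr 11 2034.
Next gap: 27 days. Apr 11 2034 + 27 days = May 8 2034.
Next gap: 31 days. May 8 2034 + 31 days = Jun 8 2034.
Next gap: 35 days. Jun 8 2034 + 35 days = Jul 13 2034.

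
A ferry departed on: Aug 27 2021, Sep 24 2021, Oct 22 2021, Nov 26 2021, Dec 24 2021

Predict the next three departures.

Jan 28 2022, Feb 25 2022, Mar 25 2022

Gaps: 28, 28, 35, 28 days — a mix of 28 and 35. Every date is a Friday.
Each is the 4th Friday of its month.
4th Friday of January 2022: Jan 28 2022.
February 2022 — 4th Friday is Feb 25 2022.
March 2022 — 4th Friday is Mar 25 2022.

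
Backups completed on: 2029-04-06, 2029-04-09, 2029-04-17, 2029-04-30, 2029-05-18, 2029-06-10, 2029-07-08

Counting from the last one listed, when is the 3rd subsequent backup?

2029-10-30

Intervals are 3, 8, 13, 18, 23, 28 days — an arithmetic progression with common difference 5.
Next gap: 33 days. 2029-07-08 + 33 days = 2029-08-10.
Next gap: 38 days. 2029-08-10 + 38 days = 2029-09-17.
Next gap: 43 days. 2029-09-17 + 43 days = 2029-10-30.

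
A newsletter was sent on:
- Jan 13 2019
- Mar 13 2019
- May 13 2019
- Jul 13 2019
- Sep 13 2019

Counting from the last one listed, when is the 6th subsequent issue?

Sep 13 2020

Each date is the 13th; the gaps (59, 61, 61, 62) track the month lengths.
The rule is the 13th of every 2 months.
November 2019: Nov 13 2019.
Next: January 2020 → Jan 13 2020.
March 2020: Mar 13 2020.
May 2020: May 13 2020.
Next: July 2020 → Jul 13 2020.
September 2020: Sep 13 2020.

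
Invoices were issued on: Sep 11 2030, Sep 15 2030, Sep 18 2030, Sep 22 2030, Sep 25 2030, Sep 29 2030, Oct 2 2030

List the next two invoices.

Every event lands on a Wednesday or Sunday (gaps cycle 4, 3, 4, 3, 4, 3).
So the schedule is: every Wednesday and Sunday.
Next Sunday: Oct 6 2030.
The following Wednesday is Oct 9 2030.

Oct 6 2030, Oct 9 2030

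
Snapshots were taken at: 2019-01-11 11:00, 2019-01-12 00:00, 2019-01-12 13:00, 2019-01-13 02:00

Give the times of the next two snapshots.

Spacing: 13, 13, 13 h — constant 13 h.
2019-01-13 02:00 + 13 h = 2019-01-13 15:00.
2019-01-13 15:00 + 13 h = 2019-01-14 04:00.

2019-01-13 15:00, 2019-01-14 04:00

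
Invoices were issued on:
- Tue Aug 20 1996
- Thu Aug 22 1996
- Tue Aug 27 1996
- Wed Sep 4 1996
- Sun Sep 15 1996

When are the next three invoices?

Intervals are 2, 5, 8, 11 days — an arithmetic progression with common difference 3.
Next gap: 14 days. Sun Sep 15 1996 + 14 days = Sun Sep 29 1996.
Next gap: 17 days. Sun Sep 29 1996 + 17 days = Wed Oct 16 1996.
Next gap: 20 days. Wed Oct 16 1996 + 20 days = Tue Nov 5 1996.

Sun Sep 29 1996, Wed Oct 16 1996, Tue Nov 5 1996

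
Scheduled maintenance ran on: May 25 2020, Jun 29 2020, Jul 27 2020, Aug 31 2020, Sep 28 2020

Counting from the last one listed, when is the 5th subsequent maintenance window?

Feb 22 2021

Every date is a Monday; gaps 35, 28, 35, 28 days.
Each is the last Monday of its month (at least one falls on the 29th or later, ruling out '4th Monday').
Last Monday of October 2020: Oct 26 2020.
Last Monday of November 2020: Nov 30 2020.
Last Monday of December 2020: Dec 28 2020.
January 2021 ends with Monday Jan 25 2021.
February 2021 ends with Monday Feb 22 2021.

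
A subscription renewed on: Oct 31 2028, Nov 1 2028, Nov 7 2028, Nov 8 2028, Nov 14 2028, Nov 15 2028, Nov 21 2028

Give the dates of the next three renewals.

Gaps: 1, 6, 1, 6, 1, 6 days — not constant, but cyclic with period 2.
The events fall on every Tuesday and Wednesday.
Next Wednesday: Nov 22 2028.
Next Tuesday: Nov 28 2028.
The following Wednesday is Nov 29 2028.

Nov 22 2028, Nov 28 2028, Nov 29 2028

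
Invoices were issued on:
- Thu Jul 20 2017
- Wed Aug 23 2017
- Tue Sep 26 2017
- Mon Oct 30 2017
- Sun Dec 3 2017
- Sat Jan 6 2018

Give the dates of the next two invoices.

Fri Feb 9 2018, Thu Mar 15 2018

The spacing is 34, 34, 34, 34, 34 days — always 34 days.
Sat Jan 6 2018 + 34 days = Fri Feb 9 2018.
Fri Feb 9 2018 + 34 days = Thu Mar 15 2018.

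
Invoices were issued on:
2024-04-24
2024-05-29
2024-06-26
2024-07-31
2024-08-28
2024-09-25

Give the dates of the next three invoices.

2024-10-30, 2024-11-27, 2024-12-25

These are Wednesdays with 35, 28, 35, 28, 28-day gaps.
Each is the final Wednesday of its month — 2024-05-29 is past the 28th, so '4th Wednesday' doesn't fit.
October 2024 ends with Wednesday 2024-10-30.
November 2024 ends with Wednesday 2024-11-27.
December 2024 ends with Wednesday 2024-12-25.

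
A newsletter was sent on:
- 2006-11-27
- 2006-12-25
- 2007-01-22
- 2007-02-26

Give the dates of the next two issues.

2007-03-26, 2007-04-23

All dates are Mondays, 28, 28, 35 days apart.
Specifically, the 4th Monday of each month.
March 2007 — 4th Monday is 2007-03-26.
April 2007 — 4th Monday is 2007-04-23.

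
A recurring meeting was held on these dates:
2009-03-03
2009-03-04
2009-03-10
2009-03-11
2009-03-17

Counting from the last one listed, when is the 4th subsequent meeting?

The gap pattern 1, 6, 1, 6 repeats every 2 events.
These are the Tuesdays and Wednesdays of each week.
Next Wednesday: 2009-03-18.
The following Tuesday is 2009-03-24.
The following Wednesday is 2009-03-25.
The following Tuesday is 2009-03-31.

2009-03-31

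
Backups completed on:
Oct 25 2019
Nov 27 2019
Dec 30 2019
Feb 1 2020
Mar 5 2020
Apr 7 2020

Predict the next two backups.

Every event comes 33 days after the last (33, 33, 33, 33, 33).
Apr 7 2020 + 33 days = May 10 2020.
May 10 2020 + 33 days = Jun 12 2020.

May 10 2020, Jun 12 2020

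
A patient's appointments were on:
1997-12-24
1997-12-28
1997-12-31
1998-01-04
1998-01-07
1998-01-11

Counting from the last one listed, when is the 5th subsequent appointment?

Every event lands on a Wednesday or Sunday (gaps cycle 4, 3, 4, 3, 4).
So the schedule is: every Wednesday and Sunday.
Next Wednesday: 1998-01-14.
The following Sunday is 1998-01-18.
The following Wednesday is 1998-01-21.
Next Sunday: 1998-01-25.
Next Wednesday: 1998-01-28.

1998-01-28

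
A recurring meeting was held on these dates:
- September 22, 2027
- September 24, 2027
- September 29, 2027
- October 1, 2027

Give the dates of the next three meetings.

Gaps: 2, 5, 2 days — not constant, but cyclic with period 2.
The events fall on every Wednesday and Friday.
The following Wednesday is October 6, 2027.
The following Friday is October 8, 2027.
The following Wednesday is October 13, 2027.

October 6, 2027; October 8, 2027; October 13, 2027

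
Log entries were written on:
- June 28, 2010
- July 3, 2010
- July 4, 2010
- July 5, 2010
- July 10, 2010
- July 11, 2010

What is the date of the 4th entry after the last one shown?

July 19, 2010

The gap pattern 5, 1, 1, 5, 1 repeats every 3 events.
These are the Mondays, Saturdays and Sundays of each week.
The following Monday is July 12, 2010.
The following Saturday is July 17, 2010.
The following Sunday is July 18, 2010.
The following Monday is July 19, 2010.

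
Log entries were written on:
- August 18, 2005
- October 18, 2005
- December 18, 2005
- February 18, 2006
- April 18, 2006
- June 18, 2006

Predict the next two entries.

Gaps: 61, 61, 62, 59, 61 days — not constant. Every event is on the 18th of the month.
Pattern: the 18th of every 2 months.
August 2006: August 18, 2006.
October 2006: October 18, 2006.

August 18, 2006; October 18, 2006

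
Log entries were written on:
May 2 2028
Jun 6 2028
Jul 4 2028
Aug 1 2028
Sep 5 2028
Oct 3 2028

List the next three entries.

These are Tuesdays at 28- or 35-day spacing (35, 28, 28, 35, 28).
The pattern: 1st Tuesday of the month.
1st Tuesday of November 2028: Nov 7 2028.
1st Tuesday of December 2028: Dec 5 2028.
1st Tuesday of January 2029: Jan 2 2029.

Nov 7 2028, Dec 5 2028, Jan 2 2029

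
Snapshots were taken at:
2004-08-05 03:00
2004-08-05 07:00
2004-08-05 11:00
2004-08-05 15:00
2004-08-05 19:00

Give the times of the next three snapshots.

2004-08-05 23:00, 2004-08-06 03:00, 2004-08-06 07:00

The interval is a steady 4 hours (4, 4, 4, 4).
2004-08-05 19:00 + 4 h = 2004-08-05 23:00.
2004-08-05 23:00 + 4 h = 2004-08-06 03:00.
2004-08-06 03:00 + 4 h = 2004-08-06 07:00.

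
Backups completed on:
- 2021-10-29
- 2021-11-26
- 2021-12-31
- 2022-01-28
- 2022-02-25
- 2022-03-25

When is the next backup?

2022-04-29

These are Fridays with 28, 35, 28, 28, 28-day gaps.
Each is the final Friday of its month — 2021-10-29 is past the 28th, so '4th Friday' doesn't fit.
Last Friday of April 2022: 2022-04-29.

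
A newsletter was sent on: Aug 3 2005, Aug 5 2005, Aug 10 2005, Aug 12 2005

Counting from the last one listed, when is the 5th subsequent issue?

Aug 31 2005

The gap pattern 2, 5, 2 repeats every 2 events.
These are the Wednesdays and Fridays of each week.
The following Wednesday is Aug 17 2005.
Next Friday: Aug 19 2005.
The following Wednesday is Aug 24 2005.
Next Friday: Aug 26 2005.
The following Wednesday is Aug 31 2005.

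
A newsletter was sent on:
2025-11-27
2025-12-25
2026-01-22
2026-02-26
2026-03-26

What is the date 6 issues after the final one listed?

2026-09-24

Gaps: 28, 28, 35, 28 days — a mix of 28 and 35. Every date is a Thursday.
Each is the 4th Thursday of its month.
4th Thursday of April 2026: 2026-04-23.
May 2026 — 4th Thursday is 2026-05-28.
June 2026 — 4th Thursday is 2026-06-25.
4th Thursday of July 2026: 2026-07-23.
August 2026 — 4th Thursday is 2026-08-27.
September 2026 — 4th Thursday is 2026-09-24.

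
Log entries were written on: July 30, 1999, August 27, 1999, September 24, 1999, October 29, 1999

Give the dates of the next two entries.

These are Fridays with 28, 28, 35-day gaps.
Each is the final Friday of its month — July 30, 1999 is past the 28th, so '4th Friday' doesn't fit.
November 1999 ends with Friday November 26, 1999.
Last Friday of December 1999: December 31, 1999.

November 26, 1999; December 31, 1999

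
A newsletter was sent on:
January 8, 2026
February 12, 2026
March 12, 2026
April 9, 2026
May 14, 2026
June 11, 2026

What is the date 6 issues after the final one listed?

December 10, 2026

Gaps: 35, 28, 28, 35, 28 days — a mix of 28 and 35. Every date is a Thursday.
Each is the 2nd Thursday of its month.
July 2026 — 2nd Thursday is July 9, 2026.
August 2026 — 2nd Thursday is August 13, 2026.
September 2026 — 2nd Thursday is September 10, 2026.
October 2026 — 2nd Thursday is October 8, 2026.
2nd Thursday of November 2026: November 12, 2026.
December 2026 — 2nd Thursday is December 10, 2026.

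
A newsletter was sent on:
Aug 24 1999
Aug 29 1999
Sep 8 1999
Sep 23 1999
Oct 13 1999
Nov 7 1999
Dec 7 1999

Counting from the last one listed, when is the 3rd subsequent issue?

Gaps: 5, 10, 15, 20, 25, 30 days — each gap is 5 larger than the previous one.
Next gap: 35 days. Dec 7 1999 + 35 days = Jan 11 2000.
Next gap: 40 days. Jan 11 2000 + 40 days = Feb 20 2000.
Next gap: 45 days. Feb 20 2000 + 45 days = Apr 5 2000.

Apr 5 2000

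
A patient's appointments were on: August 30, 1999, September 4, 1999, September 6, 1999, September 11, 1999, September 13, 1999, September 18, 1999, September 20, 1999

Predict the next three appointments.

The gap pattern 5, 2, 5, 2, 5, 2 repeats every 2 events.
These are the Mondays and Saturdays of each week.
The following Saturday is September 25, 1999.
Next Monday: September 27, 1999.
The following Saturday is October 2, 1999.

September 25, 1999; September 27, 1999; October 2, 1999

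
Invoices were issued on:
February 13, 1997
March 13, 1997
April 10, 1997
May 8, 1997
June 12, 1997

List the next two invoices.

Gaps: 28, 28, 28, 35 days — a mix of 28 and 35. Every date is a Thursday.
Each is the 2nd Thursday of its month.
July 1997 — 2nd Thursday is July 10, 1997.
August 1997 — 2nd Thursday is August 14, 1997.

July 10, 1997; August 14, 1997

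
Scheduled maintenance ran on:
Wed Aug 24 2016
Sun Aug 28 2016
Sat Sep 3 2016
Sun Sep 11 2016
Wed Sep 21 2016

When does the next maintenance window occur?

Mon Oct 3 2016

Intervals are 4, 6, 8, 10 days — an arithmetic progression with common difference 2.
Next gap: 12 days. Wed Sep 21 2016 + 12 days = Mon Oct 3 2016.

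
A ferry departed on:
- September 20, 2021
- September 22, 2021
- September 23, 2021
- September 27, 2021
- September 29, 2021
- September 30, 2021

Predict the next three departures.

The gap pattern 2, 1, 4, 2, 1 repeats every 3 events.
These are the Mondays, Wednesdays and Thursdays of each week.
Next Monday: October 4, 2021.
The following Wednesday is October 6, 2021.
The following Thursday is October 7, 2021.

October 4, 2021; October 6, 2021; October 7, 2021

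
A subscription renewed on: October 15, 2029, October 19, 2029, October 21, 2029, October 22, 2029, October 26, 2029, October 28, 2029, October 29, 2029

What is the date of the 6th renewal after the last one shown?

November 12, 2029

Gaps: 4, 2, 1, 4, 2, 1 days — not constant, but cyclic with period 3.
The events fall on every Monday, Friday and Sunday.
Next Friday: November 2, 2029.
The following Sunday is November 4, 2029.
The following Monday is November 5, 2029.
The following Friday is November 9, 2029.
The following Sunday is November 11, 2029.
The following Monday is November 12, 2029.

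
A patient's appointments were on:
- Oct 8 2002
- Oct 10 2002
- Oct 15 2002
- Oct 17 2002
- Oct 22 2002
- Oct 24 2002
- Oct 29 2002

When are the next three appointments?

Oct 31 2002, Nov 5 2002, Nov 7 2002

The gap pattern 2, 5, 2, 5, 2, 5 repeats every 2 events.
These are the Tuesdays and Thursdays of each week.
Next Thursday: Oct 31 2002.
The following Tuesday is Nov 5 2002.
Next Thursday: Nov 7 2002.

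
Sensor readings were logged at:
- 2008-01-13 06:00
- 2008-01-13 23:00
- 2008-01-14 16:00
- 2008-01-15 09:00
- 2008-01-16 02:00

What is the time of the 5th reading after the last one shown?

Spacing: 17, 17, 17, 17 h — constant 17 h.
2008-01-16 02:00 + 17 h = 2008-01-16 19:00.
2008-01-16 19:00 + 17 h = 2008-01-17 12:00.
2008-01-17 12:00 + 17 h = 2008-01-18 05:00.
2008-01-18 05:00 + 17 h = 2008-01-18 22:00.
2008-01-18 22:00 + 17 h = 2008-01-19 15:00.

2008-01-19 15:00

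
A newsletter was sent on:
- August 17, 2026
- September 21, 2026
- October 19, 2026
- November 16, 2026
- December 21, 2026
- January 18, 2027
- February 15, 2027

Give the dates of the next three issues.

March 15, 2027; April 19, 2027; May 17, 2027

Gaps: 35, 28, 28, 35, 28, 28 days — a mix of 28 and 35. Every date is a Monday.
Each is the 3rd Monday of its month.
3rd Monday of March 2027: March 15, 2027.
April 2027 — 3rd Monday is April 19, 2027.
May 2027 — 3rd Monday is May 17, 2027.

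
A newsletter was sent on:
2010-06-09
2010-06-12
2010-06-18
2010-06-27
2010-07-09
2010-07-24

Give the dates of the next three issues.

2010-08-11, 2010-09-01, 2010-09-25

Gaps: 3, 6, 9, 12, 15 days — each gap is 3 larger than the previous one.
Next gap: 18 days. 2010-07-24 + 18 days = 2010-08-11.
Next gap: 21 days. 2010-08-11 + 21 days = 2010-09-01.
Next gap: 24 days. 2010-09-01 + 24 days = 2010-09-25.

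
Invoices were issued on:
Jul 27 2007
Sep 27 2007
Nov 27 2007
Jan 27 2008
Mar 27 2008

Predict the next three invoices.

May 27 2008, Jul 27 2008, Sep 27 2008

Each date is the 27th; the gaps (62, 61, 61, 60) track the month lengths.
The rule is the 27th of every 2 months.
May 2008: May 27 2008.
July 2008: Jul 27 2008.
Next: September 2008 → Sep 27 2008.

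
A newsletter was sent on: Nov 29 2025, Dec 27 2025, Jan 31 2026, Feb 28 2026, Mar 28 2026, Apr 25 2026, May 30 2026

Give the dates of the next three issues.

These are Saturdays with 28, 35, 28, 28, 28, 35-day gaps.
Each is the final Saturday of its month — Nov 29 2025 is past the 28th, so '4th Saturday' doesn't fit.
Last Saturday of June 2026: Jun 27 2026.
July 2026 ends with Saturday Jul 25 2026.
August 2026 ends with Saturday Aug 29 2026.

Jun 27 2026, Jul 25 2026, Aug 29 2026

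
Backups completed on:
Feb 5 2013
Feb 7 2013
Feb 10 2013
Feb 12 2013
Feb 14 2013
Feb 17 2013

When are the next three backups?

The gap pattern 2, 3, 2, 2, 3 repeats every 3 events.
These are the Tuesdays, Thursdays and Sundays of each week.
The following Tuesday is Feb 19 2013.
Next Thursday: Feb 21 2013.
The following Sunday is Feb 24 2013.

Feb 19 2013, Feb 21 2013, Feb 24 2013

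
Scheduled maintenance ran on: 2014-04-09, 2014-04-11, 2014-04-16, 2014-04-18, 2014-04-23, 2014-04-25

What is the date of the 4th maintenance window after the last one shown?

Gaps: 2, 5, 2, 5, 2 days — not constant, but cyclic with period 2.
The events fall on every Wednesday and Friday.
The following Wednesday is 2014-04-30.
The following Friday is 2014-05-02.
The following Wednesday is 2014-05-07.
Next Friday: 2014-05-09.

2014-05-09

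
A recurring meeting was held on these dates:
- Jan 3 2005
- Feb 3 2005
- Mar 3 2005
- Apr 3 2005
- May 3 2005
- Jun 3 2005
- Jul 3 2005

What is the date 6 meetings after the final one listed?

Gaps: 31, 28, 31, 30, 31, 30 days — not constant. Every event is on the 3rd of the month.
Pattern: the 3rd of each month.
Next: August 2005 → Aug 3 2005.
Next: September 2005 → Sep 3 2005.
October 2005: Oct 3 2005.
Next: November 2005 → Nov 3 2005.
Next: December 2005 → Dec 3 2005.
Next: January 2006 → Jan 3 2006.

Jan 3 2006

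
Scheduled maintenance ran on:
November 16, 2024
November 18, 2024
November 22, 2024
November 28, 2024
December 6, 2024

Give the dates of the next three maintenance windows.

The spacing grows by 2 each time: 2, 4, 6, 8 days.
Next gap: 10 days. December 6, 2024 + 10 days = December 16, 2024.
Next gap: 12 days. December 16, 2024 + 12 days = December 28, 2024.
Next gap: 14 days. December 28, 2024 + 14 days = January 11, 2025.

December 16, 2024; December 28, 2024; January 11, 2025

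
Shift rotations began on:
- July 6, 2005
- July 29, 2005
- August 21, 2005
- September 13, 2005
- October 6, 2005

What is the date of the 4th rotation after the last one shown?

January 6, 2006

Gaps between consecutive events: 23, 23, 23, 23 days — a constant 23-day interval.
October 6, 2005 + 23 days = October 29, 2005.
October 29, 2005 + 23 days = November 21, 2005.
November 21, 2005 + 23 days = December 14, 2005.
December 14, 2005 + 23 days = January 6, 2006.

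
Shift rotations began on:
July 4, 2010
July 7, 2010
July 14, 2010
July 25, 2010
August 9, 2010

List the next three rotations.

August 28, 2010; September 20, 2010; October 17, 2010

Gaps: 3, 7, 11, 15 days — each gap is 4 larger than the previous one.
Next gap: 19 days. August 9, 2010 + 19 days = August 28, 2010.
Next gap: 23 days. August 28, 2010 + 23 days = September 20, 2010.
Next gap: 27 days. September 20, 2010 + 27 days = October 17, 2010.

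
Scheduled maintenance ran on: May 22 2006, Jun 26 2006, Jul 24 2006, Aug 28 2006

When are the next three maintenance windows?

These are Mondays at 28- or 35-day spacing (35, 28, 35).
The pattern: 4th Monday of the month.
4th Monday of September 2006: Sep 25 2006.
October 2006 — 4th Monday is Oct 23 2006.
4th Monday of November 2006: Nov 27 2006.

Sep 25 2006, Oct 23 2006, Nov 27 2006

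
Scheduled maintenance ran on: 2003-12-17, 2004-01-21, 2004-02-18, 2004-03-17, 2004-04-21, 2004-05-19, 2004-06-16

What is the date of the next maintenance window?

2004-07-21

These are Wednesdays at 28- or 35-day spacing (35, 28, 28, 35, 28, 28).
The pattern: 3rd Wednesday of the month.
3rd Wednesday of July 2004: 2004-07-21.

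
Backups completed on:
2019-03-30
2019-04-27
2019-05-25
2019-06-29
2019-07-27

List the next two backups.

2019-08-31, 2019-09-28

These are Saturdays with 28, 28, 35, 28-day gaps.
Each is the final Saturday of its month — 2019-03-30 is past the 28th, so '4th Saturday' doesn't fit.
Last Saturday of August 2019: 2019-08-31.
September 2019 ends with Saturday 2019-09-28.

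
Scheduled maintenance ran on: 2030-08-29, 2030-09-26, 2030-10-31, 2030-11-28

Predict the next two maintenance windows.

All Thursdays; the gaps (28, 35, 28) vary with month length.
This is the last Thursday of each month.
Last Thursday of December 2030: 2030-12-26.
Last Thursday of January 2031: 2031-01-30.

2030-12-26, 2031-01-30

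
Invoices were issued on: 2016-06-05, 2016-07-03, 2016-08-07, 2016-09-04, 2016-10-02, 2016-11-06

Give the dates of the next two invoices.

2016-12-04, 2017-01-01

All dates are Sundays, 28, 35, 28, 28, 35 days apart.
Specifically, the 1st Sunday of each month.
1st Sunday of December 2016: 2016-12-04.
January 2017 — 1st Sunday is 2017-01-01.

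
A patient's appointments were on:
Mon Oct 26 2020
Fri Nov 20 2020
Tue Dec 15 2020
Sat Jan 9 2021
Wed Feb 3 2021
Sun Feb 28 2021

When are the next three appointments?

Every event comes 25 days after the last (25, 25, 25, 25, 25).
Sun Feb 28 2021 + 25 days = Thu Mar 25 2021.
Thu Mar 25 2021 + 25 days = Mon Apr 19 2021.
Mon Apr 19 2021 + 25 days = Fri May 14 2021.

Thu Mar 25 2021, Mon Apr 19 2021, Fri May 14 2021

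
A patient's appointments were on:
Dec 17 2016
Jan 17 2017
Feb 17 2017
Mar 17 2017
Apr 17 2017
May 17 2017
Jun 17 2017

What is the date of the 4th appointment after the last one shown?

Oct 17 2017

Gaps: 31, 31, 28, 31, 30, 31 days — not constant. Every event is on the 17th of the month.
Pattern: the 17th of each month.
Next: July 2017 → Jul 17 2017.
August 2017: Aug 17 2017.
Next: September 2017 → Sep 17 2017.
Next: October 2017 → Oct 17 2017.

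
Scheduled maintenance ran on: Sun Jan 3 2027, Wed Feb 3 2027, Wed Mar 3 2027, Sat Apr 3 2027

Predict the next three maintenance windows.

Mon May 3 2027, Thu Jun 3 2027, Sat Jul 3 2027

Each date is the 3rd; the gaps (31, 28, 31) track the month lengths.
The rule is the 3rd of each month.
Next: May 2027 → Mon May 3 2027.
Next: June 2027 → Thu Jun 3 2027.
Next: July 2027 → Sat Jul 3 2027.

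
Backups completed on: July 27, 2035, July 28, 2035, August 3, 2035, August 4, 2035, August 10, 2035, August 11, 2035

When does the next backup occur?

August 17, 2035

Gaps: 1, 6, 1, 6, 1 days — not constant, but cyclic with period 2.
The events fall on every Friday and Saturday.
The following Friday is August 17, 2035.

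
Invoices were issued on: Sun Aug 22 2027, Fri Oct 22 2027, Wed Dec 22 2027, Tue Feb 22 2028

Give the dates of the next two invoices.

Each date is the 22nd; the gaps (61, 61, 62) track the month lengths.
The rule is the 22nd of every 2 months.
Next: April 2028 → Sat Apr 22 2028.
Next: June 2028 → Thu Jun 22 2028.

Sat Apr 22 2028, Thu Jun 22 2028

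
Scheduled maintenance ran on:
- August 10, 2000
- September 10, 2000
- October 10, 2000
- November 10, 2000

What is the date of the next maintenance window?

Gaps: 31, 30, 31 days — not constant. Every event is on the 10th of the month.
Pattern: the 10th of each month.
December 2000: December 10, 2000.

December 10, 2000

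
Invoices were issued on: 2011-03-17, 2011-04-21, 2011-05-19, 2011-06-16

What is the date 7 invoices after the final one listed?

2012-01-19

These are Thursdays at 28- or 35-day spacing (35, 28, 28).
The pattern: 3rd Thursday of the month.
3rd Thursday of July 2011: 2011-07-21.
August 2011 — 3rd Thursday is 2011-08-18.
September 2011 — 3rd Thursday is 2011-09-15.
October 2011 — 3rd Thursday is 2011-10-20.
3rd Thursday of November 2011: 2011-11-17.
3rd Thursday of December 2011: 2011-12-15.
3rd Thursday of January 2012: 2012-01-19.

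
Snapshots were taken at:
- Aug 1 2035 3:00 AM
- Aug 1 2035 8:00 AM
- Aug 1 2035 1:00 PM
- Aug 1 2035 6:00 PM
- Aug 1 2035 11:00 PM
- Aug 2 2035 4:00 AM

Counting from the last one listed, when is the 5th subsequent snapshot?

Aug 3 2035 5:00 AM

The interval is a steady 5 hours (5, 5, 5, 5, 5).
Aug 2 2035 4:00 AM + 5 h = Aug 2 2035 9:00 AM.
Aug 2 2035 9:00 AM + 5 h = Aug 2 2035 2:00 PM.
Aug 2 2035 2:00 PM + 5 h = Aug 2 2035 7:00 PM.
Aug 2 2035 7:00 PM + 5 h = Aug 3 2035 12:00 AM.
Aug 3 2035 12:00 AM + 5 h = Aug 3 2035 5:00 AM.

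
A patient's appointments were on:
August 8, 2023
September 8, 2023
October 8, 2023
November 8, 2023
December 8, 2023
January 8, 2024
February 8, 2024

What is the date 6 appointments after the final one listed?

August 8, 2024

Gaps: 31, 30, 31, 30, 31, 31 days — not constant. Every event is on the 8th of the month.
Pattern: the 8th of each month.
Next: March 2024 → March 8, 2024.
Next: April 2024 → April 8, 2024.
Next: May 2024 → May 8, 2024.
June 2024: June 8, 2024.
July 2024: July 8, 2024.
Next: August 2024 → August 8, 2024.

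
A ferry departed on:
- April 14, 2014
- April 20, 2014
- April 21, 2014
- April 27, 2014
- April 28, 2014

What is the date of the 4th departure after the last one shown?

May 12, 2014

Gaps: 6, 1, 6, 1 days — not constant, but cyclic with period 2.
The events fall on every Monday and Sunday.
Next Sunday: May 4, 2014.
Next Monday: May 5, 2014.
The following Sunday is May 11, 2014.
The following Monday is May 12, 2014.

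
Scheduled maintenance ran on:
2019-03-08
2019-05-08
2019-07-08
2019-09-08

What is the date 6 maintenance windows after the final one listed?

Gaps: 61, 61, 62 days — not constant. Every event is on the 8th of the month.
Pattern: the 8th of every 2 months.
Next: November 2019 → 2019-11-08.
January 2020: 2020-01-08.
Next: March 2020 → 2020-03-08.
Next: May 2020 → 2020-05-08.
Next: July 2020 → 2020-07-08.
Next: September 2020 → 2020-09-08.

2020-09-08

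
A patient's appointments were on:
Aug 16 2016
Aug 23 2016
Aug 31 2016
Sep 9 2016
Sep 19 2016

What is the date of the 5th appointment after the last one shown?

Nov 23 2016

Gaps: 7, 8, 9, 10 days — each gap is 1 larger than the previous one.
Next gap: 11 days. Sep 19 2016 + 11 days = Sep 30 2016.
Next gap: 12 days. Sep 30 2016 + 12 days = Oct 12 2016.
Next gap: 13 days. Oct 12 2016 + 13 days = Oct 25 2016.
Next gap: 14 days. Oct 25 2016 + 14 days = Nov 8 2016.
Next gap: 15 days. Nov 8 2016 + 15 days = Nov 23 2016.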